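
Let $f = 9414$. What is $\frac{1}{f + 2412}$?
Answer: $\frac{1}{11826} \approx 8.4559 \cdot 10^{-5}$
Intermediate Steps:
$\frac{1}{f + 2412} = \frac{1}{9414 + 2412} = \frac{1}{11826}$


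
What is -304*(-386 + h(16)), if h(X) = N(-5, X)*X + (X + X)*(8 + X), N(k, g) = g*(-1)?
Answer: -38304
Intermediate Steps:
N(k, g) = -g
h(X) = -X**2 + 2*X*(8 + X) (h(X) = (-X)*X + (X + X)*(8 + X) = -X**2 + (2*X)*(8 + X) = -X**2 + 2*X*(8 + X))
-304*(-386 + h(16)) = -304*(-386 + 16*(16 + 16)) = -304*(-386 + 16*32) = -304*(-386 + 512) = -304*126 = -38304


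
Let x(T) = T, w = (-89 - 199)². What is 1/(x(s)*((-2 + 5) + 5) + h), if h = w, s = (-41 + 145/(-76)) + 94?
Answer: 19/1583702 ≈ 1.1997e-5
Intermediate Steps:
s = 3883/76 (s = (-41 + 145*(-1/76)) + 94 = (-41 - 145/76) + 94 = -3261/76 + 94 = 3883/76 ≈ 51.092)
w = 82944 (w = (-288)² = 82944)
h = 82944
1/(x(s)*((-2 + 5) + 5) + h) = 1/(3883*((-2 + 5) + 5)/76 + 82944) = 1/(3883*(3 + 5)/76 + 82944) = 1/((3883/76)*8 + 82944) = 1/(7766/19 + 82944) = 1/(1583702/19) = 19/1583702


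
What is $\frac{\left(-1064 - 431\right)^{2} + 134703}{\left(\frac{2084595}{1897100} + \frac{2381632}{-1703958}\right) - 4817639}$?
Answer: $- \frac{766033230925367040}{1557339828684557039} \approx -0.49189$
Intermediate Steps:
$\frac{\left(-1064 - 431\right)^{2} + 134703}{\left(\frac{2084595}{1897100} + \frac{2381632}{-1703958}\right) - 4817639} = \frac{\left(-1495\right)^{2} + 134703}{\left(2084595 \cdot \frac{1}{1897100} + 2381632 \left(- \frac{1}{1703958}\right)\right) - 4817639} = \frac{2235025 + 134703}{\left(\frac{416919}{379420} - \frac{1190816}{851979}\right) - 4817639} = \frac{2369728}{- \frac{96613174019}{323257872180} - 4817639} = \frac{2369728}{- \frac{1557339828684557039}{323257872180}} = 2369728 \left(- \frac{323257872180}{1557339828684557039}\right) = - \frac{766033230925367040}{1557339828684557039}$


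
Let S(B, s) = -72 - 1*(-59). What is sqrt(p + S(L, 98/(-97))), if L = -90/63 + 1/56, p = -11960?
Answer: I*sqrt(11973) ≈ 109.42*I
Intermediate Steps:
L = -79/56 (L = -90*1/63 + 1*(1/56) = -10/7 + 1/56 = -79/56 ≈ -1.4107)
S(B, s) = -13 (S(B, s) = -72 + 59 = -13)
sqrt(p + S(L, 98/(-97))) = sqrt(-11960 - 13) = sqrt(-11973) = I*sqrt(11973)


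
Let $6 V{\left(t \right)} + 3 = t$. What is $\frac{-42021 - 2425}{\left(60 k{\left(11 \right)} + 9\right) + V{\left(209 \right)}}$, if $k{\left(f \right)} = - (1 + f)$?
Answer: $\frac{66669}{1015} \approx 65.684$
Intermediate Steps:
$V{\left(t \right)} = - \frac{1}{2} + \frac{t}{6}$
$k{\left(f \right)} = -1 - f$
$\frac{-42021 - 2425}{\left(60 k{\left(11 \right)} + 9\right) + V{\left(209 \right)}} = \frac{-42021 - 2425}{\left(60 \left(-1 - 11\right) + 9\right) + \left(- \frac{1}{2} + \frac{1}{6} \cdot 209\right)} = - \frac{44446}{\left(60 \left(-1 - 11\right) + 9\right) + \left(- \frac{1}{2} + \frac{209}{6}\right)} = - \frac{44446}{\left(60 \left(-12\right) + 9\right) + \frac{103}{3}} = - \frac{44446}{\left(-720 + 9\right) + \frac{103}{3}} = - \frac{44446}{-711 + \frac{103}{3}} = - \frac{44446}{- \frac{2030}{3}} = \left(-44446\right) \left(- \frac{3}{2030}\right) = \frac{66669}{1015}$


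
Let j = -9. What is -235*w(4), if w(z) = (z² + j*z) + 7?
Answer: 3055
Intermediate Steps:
w(z) = 7 + z² - 9*z (w(z) = (z² - 9*z) + 7 = 7 + z² - 9*z)
-235*w(4) = -235*(7 + 4² - 9*4) = -235*(7 + 16 - 36) = -235*(-13) = 3055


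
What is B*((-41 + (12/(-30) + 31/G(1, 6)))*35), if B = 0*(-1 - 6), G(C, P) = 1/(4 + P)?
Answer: 0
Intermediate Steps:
B = 0 (B = 0*(-7) = 0)
B*((-41 + (12/(-30) + 31/G(1, 6)))*35) = 0*((-41 + (12/(-30) + 31/(1/(4 + 6))))*35) = 0*((-41 + (12*(-1/30) + 31/(1/10)))*35) = 0*((-41 + (-⅖ + 31/(⅒)))*35) = 0*((-41 + (-⅖ + 31*10))*35) = 0*((-41 + (-⅖ + 310))*35) = 0*((-41 + 1548/5)*35) = 0*((1343/5)*35) = 0*9401 = 0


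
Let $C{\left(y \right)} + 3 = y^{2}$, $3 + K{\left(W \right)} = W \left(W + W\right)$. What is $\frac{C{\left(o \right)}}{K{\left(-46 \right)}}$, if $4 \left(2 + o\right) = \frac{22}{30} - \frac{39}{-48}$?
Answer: $- \frac{365399}{3897446400} \approx -9.3753 \cdot 10^{-5}$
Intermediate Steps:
$K{\left(W \right)} = -3 + 2 W^{2}$ ($K{\left(W \right)} = -3 + W \left(W + W\right) = -3 + W 2 W = -3 + 2 W^{2}$)
$o = - \frac{1549}{960}$ ($o = -2 + \frac{\frac{22}{30} - \frac{39}{-48}}{4} = -2 + \frac{22 \cdot \frac{1}{30} - - \frac{13}{16}}{4} = -2 + \frac{\frac{11}{15} + \frac{13}{16}}{4} = -2 + \frac{1}{4} \cdot \frac{371}{240} = -2 + \frac{371}{960} = - \frac{1549}{960} \approx -1.6135$)
$C{\left(y \right)} = -3 + y^{2}$
$\frac{C{\left(o \right)}}{K{\left(-46 \right)}} = \frac{-3 + \left(- \frac{1549}{960}\right)^{2}}{-3 + 2 \left(-46\right)^{2}} = \frac{-3 + \frac{2399401}{921600}}{-3 + 2 \cdot 2116} = - \frac{365399}{921600 \left(-3 + 4232\right)} = - \frac{365399}{921600 \cdot 4229} = \left(- \frac{365399}{921600}\right) \frac{1}{4229} = - \frac{365399}{3897446400}$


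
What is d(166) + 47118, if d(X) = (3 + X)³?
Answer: 4873927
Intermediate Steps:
d(166) + 47118 = (3 + 166)³ + 47118 = 169³ + 47118 = 4826809 + 47118 = 4873927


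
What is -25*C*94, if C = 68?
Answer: -159800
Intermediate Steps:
-25*C*94 = -25*68*94 = -1700*94 = -159800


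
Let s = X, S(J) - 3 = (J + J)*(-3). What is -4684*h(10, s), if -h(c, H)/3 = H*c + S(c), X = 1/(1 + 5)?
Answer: -777544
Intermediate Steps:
X = ⅙ (X = 1/6 = ⅙ ≈ 0.16667)
S(J) = 3 - 6*J (S(J) = 3 + (J + J)*(-3) = 3 + (2*J)*(-3) = 3 - 6*J)
s = ⅙ ≈ 0.16667
h(c, H) = -9 + 18*c - 3*H*c (h(c, H) = -3*(H*c + (3 - 6*c)) = -3*(3 - 6*c + H*c) = -9 + 18*c - 3*H*c)
-4684*h(10, s) = -4684*(-9 + 18*10 - 3*⅙*10) = -4684*(-9 + 180 - 5) = -4684*166 = -777544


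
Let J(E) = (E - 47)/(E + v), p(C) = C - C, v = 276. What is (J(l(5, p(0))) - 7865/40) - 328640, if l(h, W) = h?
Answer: -739225069/2248 ≈ -3.2884e+5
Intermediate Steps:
p(C) = 0
J(E) = (-47 + E)/(276 + E) (J(E) = (E - 47)/(E + 276) = (-47 + E)/(276 + E))
(J(l(5, p(0))) - 7865/40) - 328640 = ((-47 + 5)/(276 + 5) - 7865/40) - 328640 = (-42/281 - 7865/40) - 328640 = ((1/281)*(-42) - 715*11/40) - 328640 = (-42/281 - 1573/8) - 328640 = -442349/2248 - 328640 = -739225069/2248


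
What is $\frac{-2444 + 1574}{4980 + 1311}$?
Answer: $- \frac{290}{2097} \approx -0.13829$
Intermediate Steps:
$\frac{-2444 + 1574}{4980 + 1311} = - \frac{870}{6291} = \left(-870\right) \frac{1}{6291} = - \frac{290}{2097}$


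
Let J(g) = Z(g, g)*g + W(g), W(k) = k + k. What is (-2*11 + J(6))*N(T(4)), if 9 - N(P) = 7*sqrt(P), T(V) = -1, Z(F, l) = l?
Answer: 234 - 182*I ≈ 234.0 - 182.0*I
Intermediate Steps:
N(P) = 9 - 7*sqrt(P)
W(k) = 2*k
J(g) = g**2 + 2*g (J(g) = g*g + 2*g = g**2 + 2*g)
(-2*11 + J(6))*N(T(4)) = (-2*11 + 6*(2 + 6))*(9 - 7*I) = (-22 + 6*8)*(9 - 7*I) = (-22 + 48)*(9 - 7*I) = 26*(9 - 7*I) = 234 - 182*I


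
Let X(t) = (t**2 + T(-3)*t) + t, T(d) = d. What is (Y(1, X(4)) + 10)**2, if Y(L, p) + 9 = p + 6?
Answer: 225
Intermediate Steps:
X(t) = t**2 - 2*t (X(t) = (t**2 - 3*t) + t = t**2 - 2*t)
Y(L, p) = -3 + p (Y(L, p) = -9 + (p + 6) = -9 + (6 + p) = -3 + p)
(Y(1, X(4)) + 10)**2 = ((-3 + 4*(-2 + 4)) + 10)**2 = ((-3 + 4*2) + 10)**2 = ((-3 + 8) + 10)**2 = (5 + 10)**2 = 15**2 = 225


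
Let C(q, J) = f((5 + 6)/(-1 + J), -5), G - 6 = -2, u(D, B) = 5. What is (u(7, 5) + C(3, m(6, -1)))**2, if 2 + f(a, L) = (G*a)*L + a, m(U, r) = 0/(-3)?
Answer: 44944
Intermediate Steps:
G = 4 (G = 6 - 2 = 4)
m(U, r) = 0 (m(U, r) = 0*(-1/3) = 0)
f(a, L) = -2 + a + 4*L*a (f(a, L) = -2 + ((4*a)*L + a) = -2 + (4*L*a + a) = -2 + (a + 4*L*a) = -2 + a + 4*L*a)
C(q, J) = -2 - 209/(-1 + J) (C(q, J) = -2 + (5 + 6)/(-1 + J) + 4*(-5)*((5 + 6)/(-1 + J)) = -2 + 11/(-1 + J) + 4*(-5)*(11/(-1 + J)) = -2 + 11/(-1 + J) - 220/(-1 + J) = -2 - 209/(-1 + J))
(u(7, 5) + C(3, m(6, -1)))**2 = (5 + (-207 - 2*0)/(-1 + 0))**2 = (5 + (-207 + 0)/(-1))**2 = (5 - 1*(-207))**2 = (5 + 207)**2 = 212**2 = 44944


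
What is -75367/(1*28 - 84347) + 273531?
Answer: 23063935756/84319 ≈ 2.7353e+5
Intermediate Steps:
-75367/(1*28 - 84347) + 273531 = -75367/(28 - 84347) + 273531 = -75367/(-84319) + 273531 = -75367*(-1/84319) + 273531 = 75367/84319 + 273531 = 23063935756/84319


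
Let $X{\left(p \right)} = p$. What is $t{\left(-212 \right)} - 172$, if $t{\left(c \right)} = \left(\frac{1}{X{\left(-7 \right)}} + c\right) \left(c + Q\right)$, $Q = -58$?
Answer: $\frac{399746}{7} \approx 57107.0$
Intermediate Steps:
$t{\left(c \right)} = \left(-58 + c\right) \left(- \frac{1}{7} + c\right)$ ($t{\left(c \right)} = \left(\frac{1}{-7} + c\right) \left(c - 58\right) = \left(- \frac{1}{7} + c\right) \left(-58 + c\right) = \left(-58 + c\right) \left(- \frac{1}{7} + c\right)$)
$t{\left(-212 \right)} - 172 = \left(\frac{58}{7} - - \frac{212}{7} - 212 \left(-58 - 212\right)\right) - 172 = \left(\frac{58}{7} + \frac{212}{7} - -57240\right) - 172 = \left(\frac{58}{7} + \frac{212}{7} + 57240\right) - 172 = \frac{400950}{7} - 172 = \frac{399746}{7}$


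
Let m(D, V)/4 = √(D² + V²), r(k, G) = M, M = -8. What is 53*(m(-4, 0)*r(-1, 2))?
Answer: -6784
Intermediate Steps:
r(k, G) = -8
m(D, V) = 4*√(D² + V²)
53*(m(-4, 0)*r(-1, 2)) = 53*((4*√((-4)² + 0²))*(-8)) = 53*((4*√(16 + 0))*(-8)) = 53*((4*√16)*(-8)) = 53*((4*4)*(-8)) = 53*(16*(-8)) = 53*(-128) = -6784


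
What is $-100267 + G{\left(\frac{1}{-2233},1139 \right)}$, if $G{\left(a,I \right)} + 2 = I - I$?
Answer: $-100269$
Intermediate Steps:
$G{\left(a,I \right)} = -2$ ($G{\left(a,I \right)} = -2 + \left(I - I\right) = -2 + 0 = -2$)
$-100267 + G{\left(\frac{1}{-2233},1139 \right)} = -100267 - 2 = -100269$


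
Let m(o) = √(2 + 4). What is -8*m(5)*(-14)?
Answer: 112*√6 ≈ 274.34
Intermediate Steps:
m(o) = √6
-8*m(5)*(-14) = -8*√6*(-14) = 112*√6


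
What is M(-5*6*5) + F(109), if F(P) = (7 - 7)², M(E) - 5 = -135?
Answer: -130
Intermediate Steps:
M(E) = -130 (M(E) = 5 - 135 = -130)
F(P) = 0 (F(P) = 0² = 0)
M(-5*6*5) + F(109) = -130 + 0 = -130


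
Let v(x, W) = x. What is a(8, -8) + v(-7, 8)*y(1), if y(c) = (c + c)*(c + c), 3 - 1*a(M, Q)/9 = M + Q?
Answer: -1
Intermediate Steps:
a(M, Q) = 27 - 9*M - 9*Q (a(M, Q) = 27 - 9*(M + Q) = 27 + (-9*M - 9*Q) = 27 - 9*M - 9*Q)
y(c) = 4*c**2 (y(c) = (2*c)*(2*c) = 4*c**2)
a(8, -8) + v(-7, 8)*y(1) = (27 - 9*8 - 9*(-8)) - 28*1**2 = (27 - 72 + 72) - 28 = 27 - 7*4 = 27 - 28 = -1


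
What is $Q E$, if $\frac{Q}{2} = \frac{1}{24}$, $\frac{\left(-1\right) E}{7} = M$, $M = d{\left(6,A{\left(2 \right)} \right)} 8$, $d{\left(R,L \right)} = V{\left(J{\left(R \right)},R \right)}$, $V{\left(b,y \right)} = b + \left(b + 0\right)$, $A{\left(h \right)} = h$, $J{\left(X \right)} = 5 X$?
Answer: $-280$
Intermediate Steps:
$V{\left(b,y \right)} = 2 b$ ($V{\left(b,y \right)} = b + b = 2 b$)
$d{\left(R,L \right)} = 10 R$ ($d{\left(R,L \right)} = 2 \cdot 5 R = 10 R$)
$M = 480$ ($M = 10 \cdot 6 \cdot 8 = 60 \cdot 8 = 480$)
$E = -3360$ ($E = \left(-7\right) 480 = -3360$)
$Q = \frac{1}{12}$ ($Q = \frac{2}{24} = 2 \cdot \frac{1}{24} = \frac{1}{12} \approx 0.083333$)
$Q E = \frac{1}{12} \left(-3360\right) = -280$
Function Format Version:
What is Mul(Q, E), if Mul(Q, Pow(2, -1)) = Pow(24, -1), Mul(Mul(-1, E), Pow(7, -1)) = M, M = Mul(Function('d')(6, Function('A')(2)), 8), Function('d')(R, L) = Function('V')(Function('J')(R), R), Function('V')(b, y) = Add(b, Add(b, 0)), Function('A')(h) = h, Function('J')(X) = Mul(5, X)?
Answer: -280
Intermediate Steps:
Function('V')(b, y) = Mul(2, b) (Function('V')(b, y) = Add(b, b) = Mul(2, b))
Function('d')(R, L) = Mul(10, R) (Function('d')(R, L) = Mul(2, Mul(5, R)) = Mul(10, R))
M = 480 (M = Mul(Mul(10, 6), 8) = Mul(60, 8) = 480)
E = -3360 (E = Mul(-7, 480) = -3360)
Q = Rational(1, 12) (Q = Mul(2, Pow(24, -1)) = Mul(2, Rational(1, 24)) = Rational(1, 12) ≈ 0.083333)
Mul(Q, E) = Mul(Rational(1, 12), -3360) = -280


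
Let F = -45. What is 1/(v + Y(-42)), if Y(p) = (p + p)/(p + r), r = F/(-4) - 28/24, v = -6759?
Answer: -383/2587689 ≈ -0.00014801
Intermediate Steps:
r = 121/12 (r = -45/(-4) - 28/24 = -45*(-1/4) - 28*1/24 = 45/4 - 7/6 = 121/12 ≈ 10.083)
Y(p) = 2*p/(121/12 + p) (Y(p) = (p + p)/(p + 121/12) = (2*p)/(121/12 + p) = 2*p/(121/12 + p))
1/(v + Y(-42)) = 1/(-6759 + 24*(-42)/(121 + 12*(-42))) = 1/(-6759 + 24*(-42)/(121 - 504)) = 1/(-6759 + 24*(-42)/(-383)) = 1/(-6759 + 24*(-42)*(-1/383)) = 1/(-6759 + 1008/383) = 1/(-2587689/383) = -383/2587689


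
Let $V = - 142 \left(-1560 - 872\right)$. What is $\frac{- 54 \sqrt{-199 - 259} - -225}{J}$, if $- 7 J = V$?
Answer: $- \frac{1575}{345344} + \frac{189 i \sqrt{458}}{172672} \approx -0.0045607 + 0.023425 i$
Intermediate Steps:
$V = 345344$ ($V = \left(-142\right) \left(-2432\right) = 345344$)
$J = - \frac{345344}{7}$ ($J = \left(- \frac{1}{7}\right) 345344 = - \frac{345344}{7} \approx -49335.0$)
$\frac{- 54 \sqrt{-199 - 259} - -225}{J} = \frac{- 54 \sqrt{-199 - 259} - -225}{- \frac{345344}{7}} = \left(- 54 \sqrt{-458} + \left(-569 + 794\right)\right) \left(- \frac{7}{345344}\right) = \left(- 54 i \sqrt{458} + 225\right) \left(- \frac{7}{345344}\right) = \left(225 - 54 i \sqrt{458}\right) \left(- \frac{7}{345344}\right) = - \frac{1575}{345344} + \frac{189 i \sqrt{458}}{172672}$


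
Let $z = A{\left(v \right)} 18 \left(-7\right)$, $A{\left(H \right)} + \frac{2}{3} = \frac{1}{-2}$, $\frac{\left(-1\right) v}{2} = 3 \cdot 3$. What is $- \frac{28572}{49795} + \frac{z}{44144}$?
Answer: $- \frac{1253962503}{2198150480} \approx -0.57046$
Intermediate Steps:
$v = -18$ ($v = - 2 \cdot 3 \cdot 3 = \left(-2\right) 9 = -18$)
$A{\left(H \right)} = - \frac{7}{6}$ ($A{\left(H \right)} = - \frac{2}{3} + \frac{1}{-2} = - \frac{2}{3} - \frac{1}{2} = - \frac{7}{6}$)
$z = 147$ ($z = \left(- \frac{7}{6}\right) 18 \left(-7\right) = \left(-21\right) \left(-7\right) = 147$)
$- \frac{28572}{49795} + \frac{z}{44144} = - \frac{28572}{49795} + \frac{147}{44144} = - \frac{1253962503}{2198150480}$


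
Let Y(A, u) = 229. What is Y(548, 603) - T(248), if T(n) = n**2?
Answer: -61275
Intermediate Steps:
Y(548, 603) - T(248) = 229 - 1*248**2 = 229 - 1*61504 = 229 - 61504 = -61275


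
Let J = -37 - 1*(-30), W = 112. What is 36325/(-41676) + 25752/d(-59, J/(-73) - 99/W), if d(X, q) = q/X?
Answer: 517713739917193/268518468 ≈ 1.9280e+6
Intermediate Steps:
J = -7 (J = -37 + 30 = -7)
36325/(-41676) + 25752/d(-59, J/(-73) - 99/W) = 36325/(-41676) + 25752/(((-7/(-73) - 99/112)/(-59))) = 36325*(-1/41676) + 25752/(((-7*(-1/73) - 99*1/112)*(-1/59))) = -36325/41676 + 25752/(((7/73 - 99/112)*(-1/59))) = -36325/41676 + 25752/((-6443/8176*(-1/59))) = -36325/41676 + 25752/(6443/482384) = -36325/41676 + 25752*(482384/6443) = -36325/41676 + 12422352768/6443 = 517713739917193/268518468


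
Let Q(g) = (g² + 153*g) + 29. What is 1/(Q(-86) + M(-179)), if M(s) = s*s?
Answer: 1/26308 ≈ 3.8011e-5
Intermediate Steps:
Q(g) = 29 + g² + 153*g
M(s) = s²
1/(Q(-86) + M(-179)) = 1/((29 + (-86)² + 153*(-86)) + (-179)²) = 1/((29 + 7396 - 13158) + 32041) = 1/(-5733 + 32041) = 1/26308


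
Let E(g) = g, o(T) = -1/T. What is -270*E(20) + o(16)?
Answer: -86401/16 ≈ -5400.1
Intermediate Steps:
-270*E(20) + o(16) = -270*20 - 1/16 = -5400 - 1*1/16 = -5400 - 1/16 = -86401/16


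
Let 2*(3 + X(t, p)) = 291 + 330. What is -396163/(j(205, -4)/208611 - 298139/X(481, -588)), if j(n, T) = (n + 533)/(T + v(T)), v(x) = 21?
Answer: 96004733060535/234959121524 ≈ 408.60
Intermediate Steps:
X(t, p) = 615/2 (X(t, p) = -3 + (291 + 330)/2 = -3 + (1/2)*621 = -3 + 621/2 = 615/2)
j(n, T) = (533 + n)/(21 + T) (j(n, T) = (n + 533)/(T + 21) = (533 + n)/(21 + T))
-396163/(j(205, -4)/208611 - 298139/X(481, -588)) = -396163/(((533 + 205)/(21 - 4))/208611 - 298139/615/2) = -396163/((738/17)*(1/208611) - 298139*2/615) = -396163/(((1/17)*738)*(1/208611) - 596278/615) = -396163/((738/17)*(1/208611) - 596278/615) = -396163/(82/394043 - 596278/615) = -396163/(-234959121524/242336445) = -396163*(-242336445/234959121524) = 96004733060535/234959121524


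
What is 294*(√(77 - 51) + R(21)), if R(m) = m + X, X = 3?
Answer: 7056 + 294*√26 ≈ 8555.1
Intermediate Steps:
R(m) = 3 + m (R(m) = m + 3 = 3 + m)
294*(√(77 - 51) + R(21)) = 294*(√(77 - 51) + (3 + 21)) = 294*(√26 + 24) = 294*(24 + √26) = 7056 + 294*√26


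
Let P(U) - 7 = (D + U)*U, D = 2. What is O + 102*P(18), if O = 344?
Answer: 37778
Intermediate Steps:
P(U) = 7 + U*(2 + U) (P(U) = 7 + (2 + U)*U = 7 + U*(2 + U))
O + 102*P(18) = 344 + 102*(7 + 18² + 2*18) = 344 + 102*(7 + 324 + 36) = 344 + 102*367 = 344 + 37434 = 37778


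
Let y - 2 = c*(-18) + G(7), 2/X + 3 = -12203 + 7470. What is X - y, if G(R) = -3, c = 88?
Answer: 3753279/2368 ≈ 1585.0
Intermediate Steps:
X = -1/2368 (X = 2/(-3 + (-12203 + 7470)) = 2/(-3 - 4733) = 2/(-4736) = 2*(-1/4736) = -1/2368 ≈ -0.00042230)
y = -1585 (y = 2 + (88*(-18) - 3) = 2 + (-1584 - 3) = 2 - 1587 = -1585)
X - y = -1/2368 - 1*(-1585) = -1/2368 + 1585 = 3753279/2368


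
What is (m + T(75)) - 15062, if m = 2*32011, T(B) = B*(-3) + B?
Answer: 48810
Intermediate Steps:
T(B) = -2*B (T(B) = -3*B + B = -2*B)
m = 64022
(m + T(75)) - 15062 = (64022 - 2*75) - 15062 = (64022 - 150) - 15062 = 63872 - 15062 = 48810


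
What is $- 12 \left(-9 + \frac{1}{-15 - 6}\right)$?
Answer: $\frac{760}{7} \approx 108.57$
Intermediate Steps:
$- 12 \left(-9 + \frac{1}{-15 - 6}\right) = - 12 \left(-9 + \frac{1}{-21}\right) = - 12 \left(-9 - \frac{1}{21}\right) = \left(-12\right) \left(- \frac{190}{21}\right) = \frac{760}{7}$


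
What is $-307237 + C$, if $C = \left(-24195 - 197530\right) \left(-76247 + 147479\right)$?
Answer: $-15794222437$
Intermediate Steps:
$C = -15793915200$ ($C = \left(-221725\right) 71232 = -15793915200$)
$-307237 + C = -307237 - 15793915200 = -15794222437$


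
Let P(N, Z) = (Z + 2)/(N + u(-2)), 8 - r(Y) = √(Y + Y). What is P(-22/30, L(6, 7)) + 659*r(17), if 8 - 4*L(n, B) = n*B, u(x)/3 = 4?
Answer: 137057/26 - 659*√34 ≈ 1428.8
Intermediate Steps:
u(x) = 12 (u(x) = 3*4 = 12)
r(Y) = 8 - √2*√Y (r(Y) = 8 - √(Y + Y) = 8 - √(2*Y) = 8 - √2*√Y)
L(n, B) = 2 - B*n/4 (L(n, B) = 2 - n*B/4 = 2 - B*n/4)
P(N, Z) = (2 + Z)/(12 + N) (P(N, Z) = (Z + 2)/(N + 12) = (2 + Z)/(12 + N))
P(-22/30, L(6, 7)) + 659*r(17) = (2 + (2 - ¼*7*6))/(12 - 22/30) + 659*(8 - √2*√17) = (2 + (2 - 21/2))/(12 - 22*1/30) + 659*(8 - √34) = (2 - 17/2)/(12 - 11/15) + (5272 - 659*√34) = -13/2/(169/15) + (5272 - 659*√34) = (15/169)*(-13/2) + (5272 - 659*√34) = -15/26 + (5272 - 659*√34) = 137057/26 - 659*√34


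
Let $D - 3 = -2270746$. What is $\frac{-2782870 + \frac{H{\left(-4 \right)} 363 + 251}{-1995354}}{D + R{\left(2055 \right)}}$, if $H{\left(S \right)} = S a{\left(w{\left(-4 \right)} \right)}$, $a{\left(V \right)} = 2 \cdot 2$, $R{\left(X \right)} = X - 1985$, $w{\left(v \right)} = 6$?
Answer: $\frac{5552810780423}{4530796453242} \approx 1.2256$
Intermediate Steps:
$D = -2270743$ ($D = 3 - 2270746 = -2270743$)
$R{\left(X \right)} = -1985 + X$
$a{\left(V \right)} = 4$
$H{\left(S \right)} = 4 S$ ($H{\left(S \right)} = S 4 = 4 S$)
$\frac{-2782870 + \frac{H{\left(-4 \right)} 363 + 251}{-1995354}}{D + R{\left(2055 \right)}} = \frac{-2782870 + \frac{4 \left(-4\right) 363 + 251}{-1995354}}{-2270743 + \left(-1985 + 2055\right)} = \frac{-2782870 + \left(\left(-16\right) 363 + 251\right) \left(- \frac{1}{1995354}\right)}{-2270743 + 70} = \frac{-2782870 + \left(-5808 + 251\right) \left(- \frac{1}{1995354}\right)}{-2270673} = \left(-2782870 - - \frac{5557}{1995354}\right) \left(- \frac{1}{2270673}\right) = \left(-2782870 + \frac{5557}{1995354}\right) \left(- \frac{1}{2270673}\right) = \left(- \frac{5552810780423}{1995354}\right) \left(- \frac{1}{2270673}\right) = \frac{5552810780423}{4530796453242}$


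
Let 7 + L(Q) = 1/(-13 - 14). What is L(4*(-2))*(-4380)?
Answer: 277400/9 ≈ 30822.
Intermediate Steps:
L(Q) = -190/27 (L(Q) = -7 + 1/(-13 - 14) = -7 + 1/(-27) = -7 - 1/27 = -190/27)
L(4*(-2))*(-4380) = -190/27*(-4380) = 277400/9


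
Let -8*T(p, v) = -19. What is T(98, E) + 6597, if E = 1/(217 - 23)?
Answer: 52795/8 ≈ 6599.4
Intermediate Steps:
E = 1/194 ≈ 0.0051546
T(p, v) = 19/8 (T(p, v) = -⅛*(-19) = 19/8)
T(98, E) + 6597 = 19/8 + 6597 = 52795/8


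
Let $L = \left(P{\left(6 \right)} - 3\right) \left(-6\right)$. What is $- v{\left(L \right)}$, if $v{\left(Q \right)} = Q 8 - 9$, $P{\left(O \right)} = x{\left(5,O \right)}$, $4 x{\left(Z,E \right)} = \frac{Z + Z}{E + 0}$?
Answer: $-115$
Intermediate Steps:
$x{\left(Z,E \right)} = \frac{Z}{2 E}$ ($x{\left(Z,E \right)} = \frac{\left(Z + Z\right) \frac{1}{E + 0}}{4} = \frac{2 Z \frac{1}{E}}{4} = \frac{Z}{2 E}$)
$P{\left(O \right)} = \frac{5}{2 O}$ ($P{\left(O \right)} = \frac{1}{2} \cdot 5 \frac{1}{O} = \frac{5}{2 O}$)
$L = \frac{31}{2}$ ($L = \left(\frac{5}{2 \cdot 6} - 3\right) \left(-6\right) = \left(\frac{5}{2} \cdot \frac{1}{6} - 3\right) \left(-6\right) = \left(\frac{5}{12} - 3\right) \left(-6\right) = \left(- \frac{31}{12}\right) \left(-6\right) = \frac{31}{2} \approx 15.5$)
$v{\left(Q \right)} = -9 + 8 Q$ ($v{\left(Q \right)} = 8 Q - 9 = -9 + 8 Q$)
$- v{\left(L \right)} = - (-9 + 8 \cdot \frac{31}{2}) = - (-9 + 124) = \left(-1\right) 115 = -115$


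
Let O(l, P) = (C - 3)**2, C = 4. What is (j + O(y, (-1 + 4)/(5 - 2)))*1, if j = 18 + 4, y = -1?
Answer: 23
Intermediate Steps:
O(l, P) = 1 (O(l, P) = (4 - 3)**2 = 1**2 = 1)
j = 22
(j + O(y, (-1 + 4)/(5 - 2)))*1 = (22 + 1)*1 = 23*1 = 23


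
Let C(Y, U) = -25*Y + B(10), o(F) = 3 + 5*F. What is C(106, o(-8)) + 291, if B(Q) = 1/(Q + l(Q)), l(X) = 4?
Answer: -33025/14 ≈ -2358.9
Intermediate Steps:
B(Q) = 1/(4 + Q) (B(Q) = 1/(Q + 4) = 1/(4 + Q))
C(Y, U) = 1/14 - 25*Y (C(Y, U) = -25*Y + 1/(4 + 10) = -25*Y + 1/14 = 1/14 - 25*Y)
C(106, o(-8)) + 291 = (1/14 - 25*106) + 291 = (1/14 - 2650) + 291 = -37099/14 + 291 = -33025/14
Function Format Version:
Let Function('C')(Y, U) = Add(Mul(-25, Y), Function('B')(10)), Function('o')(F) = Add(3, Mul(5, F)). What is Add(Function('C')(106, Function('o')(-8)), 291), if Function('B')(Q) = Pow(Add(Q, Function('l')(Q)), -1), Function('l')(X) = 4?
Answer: Rational(-33025, 14) ≈ -2358.9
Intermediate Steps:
Function('B')(Q) = Pow(Add(4, Q), -1) (Function('B')(Q) = Pow(Add(Q, 4), -1) = Pow(Add(4, Q), -1))
Function('C')(Y, U) = Add(Rational(1, 14), Mul(-25, Y)) (Function('C')(Y, U) = Add(Mul(-25, Y), Pow(Add(4, 10), -1)) = Add(Mul(-25, Y), Pow(14, -1)) = Add(Mul(-25, Y), Rational(1, 14)) = Add(Rational(1, 14), Mul(-25, Y)))
Add(Function('C')(106, Function('o')(-8)), 291) = Add(Add(Rational(1, 14), Mul(-25, 106)), 291) = Add(Add(Rational(1, 14), -2650), 291) = Add(Rational(-37099, 14), 291) = Rational(-33025, 14)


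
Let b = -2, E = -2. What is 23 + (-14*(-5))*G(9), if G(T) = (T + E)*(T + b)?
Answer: 3453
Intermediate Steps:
G(T) = (-2 + T)**2 (G(T) = (T - 2)*(T - 2) = (-2 + T)*(-2 + T) = (-2 + T)**2)
23 + (-14*(-5))*G(9) = 23 + (-14*(-5))*(4 + 9**2 - 4*9) = 23 + 70*(4 + 81 - 36) = 23 + 70*49 = 23 + 3430 = 3453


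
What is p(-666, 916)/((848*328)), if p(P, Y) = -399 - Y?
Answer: -1315/278144 ≈ -0.0047278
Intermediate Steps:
p(-666, 916)/((848*328)) = (-399 - 1*916)/((848*328)) = (-399 - 916)/278144 = -1315*1/278144 = -1315/278144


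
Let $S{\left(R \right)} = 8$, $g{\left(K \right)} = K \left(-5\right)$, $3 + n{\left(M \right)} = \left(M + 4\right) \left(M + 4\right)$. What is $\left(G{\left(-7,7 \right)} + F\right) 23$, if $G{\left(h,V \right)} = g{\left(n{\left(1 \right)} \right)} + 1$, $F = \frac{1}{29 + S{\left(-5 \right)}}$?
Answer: $- \frac{92736}{37} \approx -2506.4$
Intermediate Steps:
$n{\left(M \right)} = -3 + \left(4 + M\right)^{2}$ ($n{\left(M \right)} = -3 + \left(M + 4\right) \left(M + 4\right) = -3 + \left(4 + M\right) \left(4 + M\right) = -3 + \left(4 + M\right)^{2}$)
$g{\left(K \right)} = - 5 K$
$F = \frac{1}{37}$ ($F = \frac{1}{29 + 8} = \frac{1}{37} \approx 0.027027$)
$G{\left(h,V \right)} = -109$ ($G{\left(h,V \right)} = - 5 \left(-3 + \left(4 + 1\right)^{2}\right) + 1 = - 5 \left(-3 + 5^{2}\right) + 1 = - 5 \left(-3 + 25\right) + 1 = \left(-5\right) 22 + 1 = -110 + 1 = -109$)
$\left(G{\left(-7,7 \right)} + F\right) 23 = \left(-109 + \frac{1}{37}\right) 23 = \left(- \frac{4032}{37}\right) 23 = - \frac{92736}{37}$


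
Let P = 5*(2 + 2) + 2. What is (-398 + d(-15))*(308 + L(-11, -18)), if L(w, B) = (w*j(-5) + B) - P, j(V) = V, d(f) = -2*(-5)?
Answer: -125324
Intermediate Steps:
d(f) = 10
P = 22 (P = 5*4 + 2 = 20 + 2 = 22)
L(w, B) = -22 + B - 5*w (L(w, B) = (w*(-5) + B) - 1*22 = (-5*w + B) - 22 = (B - 5*w) - 22 = -22 + B - 5*w)
(-398 + d(-15))*(308 + L(-11, -18)) = (-398 + 10)*(308 + (-22 - 18 - 5*(-11))) = -388*(308 + (-22 - 18 + 55)) = -388*(308 + 15) = -388*323 = -125324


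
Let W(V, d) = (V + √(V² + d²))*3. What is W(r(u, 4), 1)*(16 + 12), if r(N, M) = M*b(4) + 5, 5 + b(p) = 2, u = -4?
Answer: -588 + 420*√2 ≈ 5.9697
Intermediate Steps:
b(p) = -3 (b(p) = -5 + 2 = -3)
r(N, M) = 5 - 3*M (r(N, M) = M*(-3) + 5 = -3*M + 5 = 5 - 3*M)
W(V, d) = 3*V + 3*√(V² + d²)
W(r(u, 4), 1)*(16 + 12) = (3*(5 - 3*4) + 3*√((5 - 3*4)² + 1²))*(16 + 12) = (3*(5 - 12) + 3*√((5 - 12)² + 1))*28 = (3*(-7) + 3*√((-7)² + 1))*28 = (-21 + 3*√(49 + 1))*28 = (-21 + 3*√50)*28 = (-21 + 3*(5*√2))*28 = (-21 + 15*√2)*28 = -588 + 420*√2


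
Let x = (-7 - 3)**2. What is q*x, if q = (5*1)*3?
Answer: 1500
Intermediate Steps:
x = 100 (x = (-10)**2 = 100)
q = 15 (q = 5*3 = 15)
q*x = 15*100 = 1500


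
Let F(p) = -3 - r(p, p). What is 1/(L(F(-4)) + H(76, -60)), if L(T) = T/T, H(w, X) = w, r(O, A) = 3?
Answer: 1/77 ≈ 0.012987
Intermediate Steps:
F(p) = -6 (F(p) = -3 - 1*3 = -3 - 3 = -6)
L(T) = 1
1/(L(F(-4)) + H(76, -60)) = 1/(1 + 76) = 1/77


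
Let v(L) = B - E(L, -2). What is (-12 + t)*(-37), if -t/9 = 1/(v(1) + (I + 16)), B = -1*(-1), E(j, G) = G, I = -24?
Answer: 1887/5 ≈ 377.40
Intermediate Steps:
B = 1
v(L) = 3 (v(L) = 1 - 1*(-2) = 1 + 2 = 3)
t = 9/5 (t = -9/(3 + (-24 + 16)) = -9/(3 - 8) = -9/(-5) = -9*(-⅕) = 9/5 ≈ 1.8000)
(-12 + t)*(-37) = (-12 + 9/5)*(-37) = -51/5*(-37) = 1887/5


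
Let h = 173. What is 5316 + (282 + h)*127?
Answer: 63101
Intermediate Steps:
5316 + (282 + h)*127 = 5316 + (282 + 173)*127 = 5316 + 455*127 = 5316 + 57785 = 63101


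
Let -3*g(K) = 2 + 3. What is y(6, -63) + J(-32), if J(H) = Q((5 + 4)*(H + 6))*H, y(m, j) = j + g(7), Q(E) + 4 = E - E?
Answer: 190/3 ≈ 63.333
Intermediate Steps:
g(K) = -5/3 (g(K) = -(2 + 3)/3 = -1/3*5 = -5/3)
Q(E) = -4 (Q(E) = -4 + (E - E) = -4 + 0 = -4)
y(m, j) = -5/3 + j (y(m, j) = j - 5/3 = -5/3 + j)
J(H) = -4*H
y(6, -63) + J(-32) = (-5/3 - 63) - 4*(-32) = -194/3 + 128 = 190/3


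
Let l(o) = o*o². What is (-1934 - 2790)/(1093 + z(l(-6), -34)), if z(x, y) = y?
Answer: -4724/1059 ≈ -4.4608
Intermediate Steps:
l(o) = o³
(-1934 - 2790)/(1093 + z(l(-6), -34)) = (-1934 - 2790)/(1093 - 34) = -4724/1059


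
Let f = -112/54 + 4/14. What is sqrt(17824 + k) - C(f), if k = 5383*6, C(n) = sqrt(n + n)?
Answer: sqrt(50122) - 26*I*sqrt(21)/63 ≈ 223.88 - 1.8912*I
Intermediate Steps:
f = -338/189 (f = -112*1/54 + 4*(1/14) = -56/27 + 2/7 = -338/189 ≈ -1.7884)
C(n) = sqrt(2)*sqrt(n) (C(n) = sqrt(2*n) = sqrt(2)*sqrt(n))
k = 32298
sqrt(17824 + k) - C(f) = sqrt(17824 + 32298) - sqrt(2)*sqrt(-338/189) = sqrt(50122) - sqrt(2)*13*I*sqrt(42)/63 = sqrt(50122) - 26*I*sqrt(21)/63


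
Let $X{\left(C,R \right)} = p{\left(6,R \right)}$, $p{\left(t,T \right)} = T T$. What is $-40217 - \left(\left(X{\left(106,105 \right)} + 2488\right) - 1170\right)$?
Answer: $-52560$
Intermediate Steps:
$p{\left(t,T \right)} = T^{2}$
$X{\left(C,R \right)} = R^{2}$
$-40217 - \left(\left(X{\left(106,105 \right)} + 2488\right) - 1170\right) = -40217 - \left(\left(105^{2} + 2488\right) - 1170\right) = -40217 - \left(\left(11025 + 2488\right) - 1170\right) = -40217 - \left(13513 - 1170\right) = -40217 - 12343 = -52560$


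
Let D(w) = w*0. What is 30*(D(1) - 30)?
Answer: -900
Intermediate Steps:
D(w) = 0
30*(D(1) - 30) = 30*(0 - 30) = 30*(-30) = -900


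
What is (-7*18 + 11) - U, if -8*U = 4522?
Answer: 1801/4 ≈ 450.25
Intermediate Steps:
U = -2261/4 (U = -⅛*4522 = -2261/4 ≈ -565.25)
(-7*18 + 11) - U = (-7*18 + 11) - 1*(-2261/4) = (-126 + 11) + 2261/4 = -115 + 2261/4 = 1801/4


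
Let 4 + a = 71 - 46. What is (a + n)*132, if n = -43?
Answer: -2904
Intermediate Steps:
a = 21 (a = -4 + (71 - 46) = -4 + 25 = 21)
(a + n)*132 = (21 - 43)*132 = -22*132 = -2904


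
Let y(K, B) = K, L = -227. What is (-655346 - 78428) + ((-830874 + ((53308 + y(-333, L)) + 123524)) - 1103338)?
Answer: -2491487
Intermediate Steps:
(-655346 - 78428) + ((-830874 + ((53308 + y(-333, L)) + 123524)) - 1103338) = (-655346 - 78428) + ((-830874 + ((53308 - 333) + 123524)) - 1103338) = -733774 + ((-830874 + (52975 + 123524)) - 1103338) = -733774 + ((-830874 + 176499) - 1103338) = -733774 + (-654375 - 1103338) = -733774 - 1757713 = -2491487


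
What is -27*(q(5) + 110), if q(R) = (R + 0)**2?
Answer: -3645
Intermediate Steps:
q(R) = R**2
-27*(q(5) + 110) = -27*(5**2 + 110) = -27*(25 + 110) = -27*135 = -3645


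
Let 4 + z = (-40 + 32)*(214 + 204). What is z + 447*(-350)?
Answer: -159798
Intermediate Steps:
z = -3348 (z = -4 + (-40 + 32)*(214 + 204) = -4 - 8*418 = -4 - 3344 = -3348)
z + 447*(-350) = -3348 + 447*(-350) = -3348 - 156450 = -159798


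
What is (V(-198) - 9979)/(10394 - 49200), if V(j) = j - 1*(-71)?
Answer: 5053/19403 ≈ 0.26042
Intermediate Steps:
V(j) = 71 + j (V(j) = j + 71 = 71 + j)
(V(-198) - 9979)/(10394 - 49200) = ((71 - 198) - 9979)/(10394 - 49200) = (-127 - 9979)/(-38806) = -10106*(-1/38806) = 5053/19403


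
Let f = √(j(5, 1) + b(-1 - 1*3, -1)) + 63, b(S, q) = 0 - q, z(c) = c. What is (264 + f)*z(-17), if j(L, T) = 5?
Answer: -5559 - 17*√6 ≈ -5600.6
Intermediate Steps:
b(S, q) = -q
f = 63 + √6 (f = √(5 - 1*(-1)) + 63 = √(5 + 1) + 63 = √6 + 63 = 63 + √6 ≈ 65.449)
(264 + f)*z(-17) = (264 + (63 + √6))*(-17) = (327 + √6)*(-17) = -5559 - 17*√6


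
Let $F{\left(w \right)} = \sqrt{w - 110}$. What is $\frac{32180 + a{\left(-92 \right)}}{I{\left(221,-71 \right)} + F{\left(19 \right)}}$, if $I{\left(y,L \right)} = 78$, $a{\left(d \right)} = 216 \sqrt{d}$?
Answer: $\frac{32180 + 432 i \sqrt{23}}{78 + i \sqrt{91}} \approx 409.68 - 23.543 i$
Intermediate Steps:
$F{\left(w \right)} = \sqrt{-110 + w}$
$\frac{32180 + a{\left(-92 \right)}}{I{\left(221,-71 \right)} + F{\left(19 \right)}} = \frac{32180 + 216 \sqrt{-92}}{78 + \sqrt{-110 + 19}} = \frac{32180 + 216 \cdot 2 i \sqrt{23}}{78 + \sqrt{-91}} = \frac{32180 + 432 i \sqrt{23}}{78 + i \sqrt{91}}$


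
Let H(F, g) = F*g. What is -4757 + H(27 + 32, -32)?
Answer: -6645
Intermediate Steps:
-4757 + H(27 + 32, -32) = -4757 + (27 + 32)*(-32) = -4757 + 59*(-32) = -4757 - 1888 = -6645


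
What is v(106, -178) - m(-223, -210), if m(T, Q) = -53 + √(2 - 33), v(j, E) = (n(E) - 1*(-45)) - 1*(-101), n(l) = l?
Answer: 21 - I*√31 ≈ 21.0 - 5.5678*I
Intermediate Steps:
v(j, E) = 146 + E (v(j, E) = (E - 1*(-45)) - 1*(-101) = (E + 45) + 101 = (45 + E) + 101 = 146 + E)
m(T, Q) = -53 + I*√31 (m(T, Q) = -53 + √(-31) = -53 + I*√31)
v(106, -178) - m(-223, -210) = (146 - 178) - (-53 + I*√31) = -32 + (53 - I*√31) = 21 - I*√31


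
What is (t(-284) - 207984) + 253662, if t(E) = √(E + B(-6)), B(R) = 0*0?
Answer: 45678 + 2*I*√71 ≈ 45678.0 + 16.852*I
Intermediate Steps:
B(R) = 0
t(E) = √E (t(E) = √(E + 0) = √E)
(t(-284) - 207984) + 253662 = (√(-284) - 207984) + 253662 = (2*I*√71 - 207984) + 253662 = (-207984 + 2*I*√71) + 253662 = 45678 + 2*I*√71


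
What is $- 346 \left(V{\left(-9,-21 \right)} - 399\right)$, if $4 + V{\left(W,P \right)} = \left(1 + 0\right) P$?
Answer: $146704$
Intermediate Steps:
$V{\left(W,P \right)} = -4 + P$ ($V{\left(W,P \right)} = -4 + \left(1 + 0\right) P = -4 + 1 P = -4 + P$)
$- 346 \left(V{\left(-9,-21 \right)} - 399\right) = - 346 \left(\left(-4 - 21\right) - 399\right) = - 346 \left(-25 - 399\right) = \left(-346\right) \left(-424\right) = 146704$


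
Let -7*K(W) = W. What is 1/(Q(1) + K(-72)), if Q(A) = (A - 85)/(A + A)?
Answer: -7/222 ≈ -0.031532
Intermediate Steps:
K(W) = -W/7
Q(A) = (-85 + A)/(2*A) (Q(A) = (-85 + A)/((2*A)) = (-85 + A)*(1/(2*A)) = (-85 + A)/(2*A))
1/(Q(1) + K(-72)) = 1/((1/2)*(-85 + 1)/1 - 1/7*(-72)) = 1/((1/2)*1*(-84) + 72/7) = 1/(-42 + 72/7) = 1/(-222/7) = -7/222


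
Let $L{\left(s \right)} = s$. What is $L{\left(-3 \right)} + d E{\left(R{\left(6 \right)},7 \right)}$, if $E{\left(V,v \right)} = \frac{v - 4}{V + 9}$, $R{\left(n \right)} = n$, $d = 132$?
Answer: $\frac{117}{5} \approx 23.4$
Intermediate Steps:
$E{\left(V,v \right)} = \frac{-4 + v}{9 + V}$
$L{\left(-3 \right)} + d E{\left(R{\left(6 \right)},7 \right)} = -3 + 132 \frac{-4 + 7}{9 + 6} = -3 + 132 \cdot \frac{1}{15} \cdot 3 = -3 + 132 \cdot \frac{1}{5} = -3 + \frac{132}{5} = \frac{117}{5}$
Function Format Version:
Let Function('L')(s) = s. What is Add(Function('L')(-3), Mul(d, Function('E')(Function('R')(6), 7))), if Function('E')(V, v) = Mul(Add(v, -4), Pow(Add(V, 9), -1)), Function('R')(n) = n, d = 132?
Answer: Rational(117, 5) ≈ 23.400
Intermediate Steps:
Function('E')(V, v) = Mul(Pow(Add(9, V), -1), Add(-4, v)) (Function('E')(V, v) = Mul(Add(-4, v), Pow(Add(9, V), -1)) = Mul(Pow(Add(9, V), -1), Add(-4, v)))
Add(Function('L')(-3), Mul(d, Function('E')(Function('R')(6), 7))) = Add(-3, Mul(132, Mul(Pow(Add(9, 6), -1), Add(-4, 7)))) = Add(-3, Mul(132, Mul(Pow(15, -1), 3))) = Add(-3, Mul(132, Mul(Rational(1, 15), 3))) = Add(-3, Mul(132, Rational(1, 5))) = Add(-3, Rational(132, 5)) = Rational(117, 5)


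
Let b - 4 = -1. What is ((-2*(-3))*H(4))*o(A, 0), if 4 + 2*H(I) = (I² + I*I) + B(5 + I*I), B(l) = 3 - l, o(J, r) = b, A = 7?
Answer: 90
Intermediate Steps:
b = 3 (b = 4 - 1 = 3)
o(J, r) = 3
H(I) = -3 + I²/2 (H(I) = -2 + ((I² + I*I) + (3 - (5 + I*I)))/2 = -2 + ((I² + I²) + (3 - (5 + I²)))/2 = -2 + (2*I² + (3 + (-5 - I²)))/2 = -2 + (2*I² + (-2 - I²))/2 = -2 + (-2 + I²)/2 = -2 + (-1 + I²/2) = -3 + I²/2)
((-2*(-3))*H(4))*o(A, 0) = ((-2*(-3))*(-3 + (½)*4²))*3 = (6*(-3 + (½)*16))*3 = (6*(-3 + 8))*3 = (6*5)*3 = 30*3 = 90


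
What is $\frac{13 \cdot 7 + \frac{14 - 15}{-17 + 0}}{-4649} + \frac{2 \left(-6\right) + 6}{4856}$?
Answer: $- \frac{3995643}{191892124} \approx -0.020822$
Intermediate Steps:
$\frac{13 \cdot 7 + \frac{14 - 15}{-17 + 0}}{-4649} + \frac{2 \left(-6\right) + 6}{4856} = \left(91 - \frac{1}{-17}\right) \left(- \frac{1}{4649}\right) + \left(-12 + 6\right) \frac{1}{4856} = \left(91 - - \frac{1}{17}\right) \left(- \frac{1}{4649}\right) - \frac{3}{2428} = \left(91 + \frac{1}{17}\right) \left(- \frac{1}{4649}\right) - \frac{3}{2428} = \frac{1548}{17} \left(- \frac{1}{4649}\right) - \frac{3}{2428} = - \frac{1548}{79033} - \frac{3}{2428} = - \frac{3995643}{191892124}$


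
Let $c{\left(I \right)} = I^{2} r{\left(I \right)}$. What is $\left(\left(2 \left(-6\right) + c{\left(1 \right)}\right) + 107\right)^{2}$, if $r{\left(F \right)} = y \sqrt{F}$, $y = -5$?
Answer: $8100$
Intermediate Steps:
$r{\left(F \right)} = - 5 \sqrt{F}$
$c{\left(I \right)} = - 5 I^{\frac{5}{2}}$ ($c{\left(I \right)} = I^{2} \left(- 5 \sqrt{I}\right) = - 5 I^{\frac{5}{2}}$)
$\left(\left(2 \left(-6\right) + c{\left(1 \right)}\right) + 107\right)^{2} = \left(\left(2 \left(-6\right) - 5 \cdot 1^{\frac{5}{2}}\right) + 107\right)^{2} = \left(\left(-12 - 5\right) + 107\right)^{2} = \left(-17 + 107\right)^{2} = 90^{2} = 8100$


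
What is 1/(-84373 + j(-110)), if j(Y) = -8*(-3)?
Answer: -1/84349 ≈ -1.1856e-5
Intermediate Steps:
j(Y) = 24
1/(-84373 + j(-110)) = 1/(-84373 + 24) = 1/(-84349) = -1/84349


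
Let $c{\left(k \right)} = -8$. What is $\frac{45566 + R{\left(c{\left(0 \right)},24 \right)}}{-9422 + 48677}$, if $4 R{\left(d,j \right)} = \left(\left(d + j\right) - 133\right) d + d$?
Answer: $\frac{15266}{13085} \approx 1.1667$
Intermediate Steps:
$R{\left(d,j \right)} = \frac{d}{4} + \frac{d \left(-133 + d + j\right)}{4}$ ($R{\left(d,j \right)} = \frac{\left(\left(d + j\right) - 133\right) d + d}{4} = \frac{\left(-133 + d + j\right) d + d}{4} = \frac{d \left(-133 + d + j\right) + d}{4} = \frac{d + d \left(-133 + d + j\right)}{4} = \frac{d}{4} + \frac{d \left(-133 + d + j\right)}{4}$)
$\frac{45566 + R{\left(c{\left(0 \right)},24 \right)}}{-9422 + 48677} = \frac{45566 + \frac{1}{4} \left(-8\right) \left(-132 - 8 + 24\right)}{-9422 + 48677} = \frac{45566 + \frac{1}{4} \left(-8\right) \left(-116\right)}{39255} = \left(45566 + 232\right) \frac{1}{39255} = 45798 \cdot \frac{1}{39255} = \frac{15266}{13085}$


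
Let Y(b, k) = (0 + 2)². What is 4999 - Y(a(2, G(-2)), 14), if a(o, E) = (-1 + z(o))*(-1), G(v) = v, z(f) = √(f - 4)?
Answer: 4995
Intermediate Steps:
z(f) = √(-4 + f)
a(o, E) = 1 - √(-4 + o) (a(o, E) = (-1 + √(-4 + o))*(-1) = 1 - √(-4 + o))
Y(b, k) = 4 (Y(b, k) = 2² = 4)
4999 - Y(a(2, G(-2)), 14) = 4999 - 1*4 = 4999 - 4 = 4995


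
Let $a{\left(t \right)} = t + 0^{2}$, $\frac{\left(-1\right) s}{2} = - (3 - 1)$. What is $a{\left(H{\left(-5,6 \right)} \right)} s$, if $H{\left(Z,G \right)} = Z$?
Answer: $-20$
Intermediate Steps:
$s = 4$ ($s = - 2 \left(- (3 - 1)\right) = - 2 \left(\left(-1\right) 2\right) = \left(-2\right) \left(-2\right) = 4$)
$a{\left(t \right)} = t$ ($a{\left(t \right)} = t + 0 = t$)
$a{\left(H{\left(-5,6 \right)} \right)} s = \left(-5\right) 4 = -20$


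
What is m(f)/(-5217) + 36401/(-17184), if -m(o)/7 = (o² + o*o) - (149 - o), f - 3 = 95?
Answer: 704817733/29882976 ≈ 23.586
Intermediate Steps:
f = 98 (f = 3 + 95 = 98)
m(o) = 1043 - 14*o² - 7*o (m(o) = -7*((o² + o*o) - (149 - o)) = -7*((o² + o²) + (-149 + o)) = -7*(2*o² + (-149 + o)) = -7*(-149 + o + 2*o²) = 1043 - 14*o² - 7*o)
m(f)/(-5217) + 36401/(-17184) = (1043 - 14*98² - 7*98)/(-5217) + 36401/(-17184) = (1043 - 14*9604 - 686)*(-1/5217) + 36401*(-1/17184) = (1043 - 134456 - 686)*(-1/5217) - 36401/17184 = -134099*(-1/5217) - 36401/17184 = 134099/5217 - 36401/17184 = 704817733/29882976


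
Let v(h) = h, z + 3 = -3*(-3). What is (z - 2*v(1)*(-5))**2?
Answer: 256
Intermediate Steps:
z = 6 (z = -3 - 3*(-3) = -3 + 9 = 6)
(z - 2*v(1)*(-5))**2 = (6 - 2*1*(-5))**2 = (6 - 2*(-5))**2 = (6 + 10)**2 = 16**2 = 256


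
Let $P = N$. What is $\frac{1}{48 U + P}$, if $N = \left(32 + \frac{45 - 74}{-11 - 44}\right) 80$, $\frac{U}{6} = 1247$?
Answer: $\frac{11}{3979120} \approx 2.7644 \cdot 10^{-6}$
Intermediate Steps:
$U = 7482$ ($U = 6 \cdot 1247 = 7482$)
$N = \frac{28624}{11}$ ($N = \left(32 - \frac{29}{-55}\right) 80 = \left(32 - - \frac{29}{55}\right) 80 = \left(32 + \frac{29}{55}\right) 80 = \frac{1789}{55} \cdot 80 = \frac{28624}{11} \approx 2602.2$)
$P = \frac{28624}{11} \approx 2602.2$
$\frac{1}{48 U + P} = \frac{1}{48 \cdot 7482 + \frac{28624}{11}} = \frac{1}{359136 + \frac{28624}{11}} = \frac{1}{\frac{3979120}{11}} = \frac{11}{3979120}$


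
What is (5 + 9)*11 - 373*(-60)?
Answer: 22534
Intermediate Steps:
(5 + 9)*11 - 373*(-60) = 14*11 + 22380 = 154 + 22380 = 22534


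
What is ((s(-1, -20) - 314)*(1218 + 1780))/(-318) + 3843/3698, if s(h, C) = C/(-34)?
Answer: 9848366895/3331898 ≈ 2955.8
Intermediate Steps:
s(h, C) = -C/34 (s(h, C) = C*(-1/34) = -C/34)
((s(-1, -20) - 314)*(1218 + 1780))/(-318) + 3843/3698 = ((-1/34*(-20) - 314)*(1218 + 1780))/(-318) + 3843/3698 = ((10/17 - 314)*2998)*(-1/318) + 3843*(1/3698) = -5328/17*2998*(-1/318) + 3843/3698 = -15973344/17*(-1/318) + 3843/3698 = 2662224/901 + 3843/3698 = 9848366895/3331898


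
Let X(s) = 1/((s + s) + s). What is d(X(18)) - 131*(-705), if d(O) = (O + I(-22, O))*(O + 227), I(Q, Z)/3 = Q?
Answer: 225628363/2916 ≈ 77376.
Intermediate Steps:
I(Q, Z) = 3*Q
X(s) = 1/(3*s) (X(s) = 1/(2*s + s) = 1/(3*s))
d(O) = (-66 + O)*(227 + O) (d(O) = (O + 3*(-22))*(O + 227) = (O - 66)*(227 + O) = (-66 + O)*(227 + O))
d(X(18)) - 131*(-705) = (-14982 + ((⅓)/18)² + 161*((⅓)/18)) - 131*(-705) = (-14982 + ((⅓)*(1/18))² + 161*((⅓)*(1/18))) + 92355 = (-14982 + (1/54)² + 161*(1/54)) + 92355 = (-14982 + 1/2916 + 161/54) + 92355 = -43678817/2916 + 92355 = 225628363/2916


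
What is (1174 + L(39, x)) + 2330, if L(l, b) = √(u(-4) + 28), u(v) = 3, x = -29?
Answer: 3504 + √31 ≈ 3509.6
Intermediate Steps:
L(l, b) = √31 (L(l, b) = √(3 + 28) = √31)
(1174 + L(39, x)) + 2330 = (1174 + √31) + 2330 = 3504 + √31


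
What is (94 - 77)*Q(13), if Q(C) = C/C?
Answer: 17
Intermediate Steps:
Q(C) = 1
(94 - 77)*Q(13) = (94 - 77)*1 = 17*1 = 17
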